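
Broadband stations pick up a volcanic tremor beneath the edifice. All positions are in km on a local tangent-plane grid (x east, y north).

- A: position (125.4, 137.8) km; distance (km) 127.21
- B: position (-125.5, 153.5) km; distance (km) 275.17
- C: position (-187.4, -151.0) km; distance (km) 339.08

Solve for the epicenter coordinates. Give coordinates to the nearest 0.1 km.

x ≈ 110.2 km, y ≈ 11.5 km

Circle about each station: (x − 125.4)² + (y − 137.8)² = 127.21²; (x + 125.5)² + (y − 153.5)² = 275.17²; (x + 187.4)² + (y + 151.0)² = 339.08².
Subtracting the A equation from the B and C equations removes the quadratic terms:
-501.8 x + 31.4 y = -54937.64
-625.6 x − 577.6 y = -75587.10
Solving the 2×2 system: x ≈ 110.2, y ≈ 11.5 km.
Check against A (with the unrounded x, y): √((x − 125.4)²+(y − 137.8)²) = 127.21 ≈ 127.21 km. ✓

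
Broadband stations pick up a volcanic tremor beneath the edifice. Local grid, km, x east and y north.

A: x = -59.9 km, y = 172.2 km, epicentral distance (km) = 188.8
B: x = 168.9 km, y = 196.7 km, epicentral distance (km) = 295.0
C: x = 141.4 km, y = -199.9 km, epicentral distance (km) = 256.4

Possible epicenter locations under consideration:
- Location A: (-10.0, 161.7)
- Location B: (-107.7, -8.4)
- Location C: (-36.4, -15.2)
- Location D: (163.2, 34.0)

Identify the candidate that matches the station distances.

Location C

For each candidate, compare |candidate − station| to the reported distance:
Location A: residuals A 137.8, B 112.7, C 135.6 → max 137.8 km
Location B: residuals A 2.0, B 49.3, C 57.8 → max 57.8 km
Location C: residuals A 0.1, B 0.0, C 0.0 → max 0.1 km
Location D: residuals A 73.6, B 132.2, C 21.5 → max 132.2 km
Only Location C has all residuals ≈ 0.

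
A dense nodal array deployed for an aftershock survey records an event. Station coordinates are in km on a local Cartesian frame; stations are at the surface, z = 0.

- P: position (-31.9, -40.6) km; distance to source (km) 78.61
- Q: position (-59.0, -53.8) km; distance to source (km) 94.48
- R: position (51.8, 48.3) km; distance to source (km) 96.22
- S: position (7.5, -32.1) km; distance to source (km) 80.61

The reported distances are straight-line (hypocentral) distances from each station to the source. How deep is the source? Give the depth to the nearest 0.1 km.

45.7 km

Each station gives a sphere (x−x_i)² + (y−y_i)² + z² = d_i² (stations at z=0).
Subtracting the P sphere from Q and R: z² cancels, leaving linear equations in x and y:
-54.2 x − 26.4 y = 962.53
167.4 x + 177.8 y = -728.60
Solving: x ≈ -29.115, y ≈ 23.314 km (keep extra digits for the depth step; rounded: -29.1, 23.3).
Then from the P sphere: z² = 78.61² − (x + 31.9)² − (y + 40.6)² with x = -29.115, y = 23.314, so z ≈ 45.681 ≈ 45.7 km.
Check against S (with the unrounded solution): distance 80.61 ≈ 80.61 km. ✓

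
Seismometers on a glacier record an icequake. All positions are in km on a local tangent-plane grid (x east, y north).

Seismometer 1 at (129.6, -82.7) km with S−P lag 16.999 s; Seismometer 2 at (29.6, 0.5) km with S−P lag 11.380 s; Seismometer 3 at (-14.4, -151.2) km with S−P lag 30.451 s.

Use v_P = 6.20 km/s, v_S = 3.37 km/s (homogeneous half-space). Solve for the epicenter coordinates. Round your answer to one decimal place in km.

Distance from S−P lag: d = Δt · v_P v_S / (v_P − v_S) = Δt · (6.20·3.37)/(6.20−3.37) ≈ 7.3830·Δt.
So d_Seismometer 1 = 125.50, d_Seismometer 2 = 84.02, d_Seismometer 3 = 224.82 km.
Circle about each station: (x − 129.6)² + (y + 82.7)² = 125.50²; (x − 29.6)² + (y − 0.5)² = 84.02²; (x + 14.4)² + (y + 151.2)² = 224.82².
Subtracting the Seismometer 1 equation from the Seismometer 2 and Seismometer 3 equations removes the quadratic terms:
-200.0 x + 166.4 y = -14068.15
-288.0 x − 137.0 y = -35360.43
Solving the 2×2 system: x ≈ 103.7, y ≈ 40.1 km.
Check against Seismometer 1 (with the unrounded x, y): √((x − 129.6)²+(y + 82.7)²) = 125.50 ≈ 125.50 km. ✓

x ≈ 103.7 km, y ≈ 40.1 km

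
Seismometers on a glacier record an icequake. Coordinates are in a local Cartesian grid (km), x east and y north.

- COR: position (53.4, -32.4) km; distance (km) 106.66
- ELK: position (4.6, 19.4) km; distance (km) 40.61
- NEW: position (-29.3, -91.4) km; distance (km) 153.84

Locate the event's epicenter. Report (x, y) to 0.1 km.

x ≈ -0.4 km, y ≈ 59.7 km

Circle about each station: (x − 53.4)² + (y + 32.4)² = 106.66²; (x − 4.6)² + (y − 19.4)² = 40.61²; (x + 29.3)² + (y + 91.4)² = 153.84².
Subtracting the COR equation from the ELK and NEW equations removes the quadratic terms:
-97.6 x + 103.6 y = 6223.38
-165.4 x − 118.0 y = -6979.26
Solving the 2×2 system: x ≈ -0.4, y ≈ 59.7 km.
Check against COR (with the unrounded x, y): √((x − 53.4)²+(y + 32.4)²) = 106.66 ≈ 106.66 km. ✓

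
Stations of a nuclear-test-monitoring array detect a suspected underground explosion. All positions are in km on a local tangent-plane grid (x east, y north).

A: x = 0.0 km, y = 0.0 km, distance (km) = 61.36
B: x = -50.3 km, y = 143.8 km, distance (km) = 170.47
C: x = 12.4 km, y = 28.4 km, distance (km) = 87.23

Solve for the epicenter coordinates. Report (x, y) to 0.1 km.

Circle about each station: x² + y² = 61.36²; (x + 50.3)² + (y − 143.8)² = 170.47²; (x − 12.4)² + (y − 28.4)² = 87.23².
Subtracting the A equation from the B and C equations removes the quadratic terms:
-100.6 x + 287.6 y = -2086.44
24.8 x + 56.8 y = -2883.70
Solving the 2×2 system: x ≈ -55.3, y ≈ -26.6 km.

x ≈ -55.3 km, y ≈ -26.6 km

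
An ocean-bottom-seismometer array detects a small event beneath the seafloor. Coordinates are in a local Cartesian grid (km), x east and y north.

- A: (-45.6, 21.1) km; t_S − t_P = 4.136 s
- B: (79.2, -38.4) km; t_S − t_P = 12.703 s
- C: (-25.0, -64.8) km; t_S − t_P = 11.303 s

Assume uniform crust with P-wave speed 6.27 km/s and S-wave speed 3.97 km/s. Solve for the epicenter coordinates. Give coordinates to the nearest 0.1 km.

(-19.4, 57.4)

Distance from S−P lag: d = Δt · v_P v_S / (v_P − v_S) = Δt · (6.27·3.97)/(6.27−3.97) ≈ 10.8226·Δt.
So d_A = 44.76, d_B = 137.48, d_C = 122.33 km.
Circle about each station: (x + 45.6)² + (y − 21.1)² = 44.76²; (x − 79.2)² + (y + 38.4)² = 137.48²; (x + 25.0)² + (y + 64.8)² = 122.33².
Subtracting the A equation from the B and C equations removes the quadratic terms:
249.6 x − 119.0 y = -11674.66
41.2 x − 171.8 y = -10661.70
Solving the 2×2 system: x ≈ -19.4, y ≈ 57.4 km.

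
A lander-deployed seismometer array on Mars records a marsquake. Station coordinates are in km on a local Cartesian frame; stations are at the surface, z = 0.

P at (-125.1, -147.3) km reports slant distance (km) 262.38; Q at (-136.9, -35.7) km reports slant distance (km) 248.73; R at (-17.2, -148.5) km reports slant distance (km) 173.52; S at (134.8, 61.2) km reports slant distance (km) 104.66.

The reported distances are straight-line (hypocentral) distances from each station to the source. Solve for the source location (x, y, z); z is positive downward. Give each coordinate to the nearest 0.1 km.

(109.6, -34.8, 33.2)

Each station gives a sphere (x−x_i)² + (y−y_i)² + z² = d_i² (stations at z=0).
Subtracting the P sphere from Q and R: z² cancels, leaving linear equations in x and y:
-23.6 x + 223.2 y = -10354.55
215.8 x − 2.4 y = 23734.86
Solving: x ≈ 109.598, y ≈ -34.803 km (keep extra digits for the depth step; rounded: 109.6, -34.8).
Then from the P sphere: z² = 262.38² − (x + 125.1)² − (y + 147.3)² with x = 109.598, y = -34.803, so z ≈ 33.235 ≈ 33.2 km.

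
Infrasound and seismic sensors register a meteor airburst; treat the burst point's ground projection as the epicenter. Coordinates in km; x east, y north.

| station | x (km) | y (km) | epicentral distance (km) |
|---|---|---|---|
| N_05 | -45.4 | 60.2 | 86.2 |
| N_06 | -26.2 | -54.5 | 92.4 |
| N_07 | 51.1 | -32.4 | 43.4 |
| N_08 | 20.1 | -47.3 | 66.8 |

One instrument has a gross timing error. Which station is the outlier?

N_07

Solve using three stations at a time. Using N_05, N_06, N_08 (subtract circle equations pairwise → linear system) gives (x, y) ≈ (30.1, 18.7).
Distances from that point to each station vs reported:
  N_05: calculated 86.2 vs reported 86.2 → residual 0.0 km
  N_06: calculated 92.4 vs reported 92.4 → residual 0.0 km
  N_07: calculated 55.2 vs reported 43.4 → residual 11.8 km
  N_08: calculated 66.8 vs reported 66.8 → residual 0.0 km
N_05, N_06, N_08 are mutually consistent (residuals ≈ 0); N_07 is off by 11.8 km.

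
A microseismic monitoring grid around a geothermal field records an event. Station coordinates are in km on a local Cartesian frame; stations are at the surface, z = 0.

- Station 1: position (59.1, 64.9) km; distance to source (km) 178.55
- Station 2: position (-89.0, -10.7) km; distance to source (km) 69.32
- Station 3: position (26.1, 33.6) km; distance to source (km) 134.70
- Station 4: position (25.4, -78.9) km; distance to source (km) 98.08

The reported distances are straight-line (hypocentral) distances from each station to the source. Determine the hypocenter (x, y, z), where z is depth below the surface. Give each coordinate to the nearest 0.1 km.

x ≈ -61.9 km, y ≈ -60.0 km, depth ≈ 40.5 km

Each station gives a sphere (x−x_i)² + (y−y_i)² + z² = d_i² (stations at z=0).
Subtracting the Station 1 sphere from Station 2 and Station 3: z² cancels, leaving linear equations in x and y:
-296.2 x − 151.2 y = 27405.51
-66.0 x − 62.6 y = 7841.36
Solving: x ≈ -61.891, y ≈ -60.008 km (keep extra digits for the depth step; rounded: -61.9, -60.0).
Then from the Station 1 sphere: z² = 178.55² − (x − 59.1)² − (y − 64.9)² with x = -61.891, y = -60.008, so z ≈ 40.488 ≈ 40.5 km.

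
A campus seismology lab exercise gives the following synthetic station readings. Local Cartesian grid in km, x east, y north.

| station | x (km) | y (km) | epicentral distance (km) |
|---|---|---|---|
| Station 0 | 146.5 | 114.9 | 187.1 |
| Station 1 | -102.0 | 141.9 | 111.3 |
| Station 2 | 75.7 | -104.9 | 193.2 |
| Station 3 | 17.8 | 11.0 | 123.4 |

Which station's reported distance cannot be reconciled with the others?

Solve using three stations at a time. Using Station 0, Station 1, Station 2 (subtract circle equations pairwise → linear system) gives (x, y) ≈ (-31.1, 56.1).
Distances from that point to each station vs reported:
  Station 0: calculated 187.1 vs reported 187.1 → residual 0.0 km
  Station 1: calculated 111.3 vs reported 111.3 → residual 0.0 km
  Station 2: calculated 193.2 vs reported 193.2 → residual 0.0 km
  Station 3: calculated 66.5 vs reported 123.4 → residual 56.9 km
Station 0, Station 1, Station 2 are mutually consistent (residuals ≈ 0); Station 3 is off by 56.9 km.

Station 3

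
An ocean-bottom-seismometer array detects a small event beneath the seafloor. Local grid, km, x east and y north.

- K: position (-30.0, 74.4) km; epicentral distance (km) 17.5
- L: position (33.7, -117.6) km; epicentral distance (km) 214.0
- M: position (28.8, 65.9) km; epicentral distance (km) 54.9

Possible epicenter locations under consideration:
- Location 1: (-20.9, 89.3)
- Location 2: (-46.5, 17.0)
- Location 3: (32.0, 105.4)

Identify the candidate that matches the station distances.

Location 1

For each candidate, compare |candidate − station| to the reported distance:
Location 1: residuals K 0.0, L 0.0, M 0.0 → max 0.0 km
Location 2: residuals K 42.2, L 57.3, M 34.9 → max 57.3 km
Location 3: residuals K 51.8, L 9.0, M 15.3 → max 51.8 km
Only Location 1 has all residuals ≈ 0.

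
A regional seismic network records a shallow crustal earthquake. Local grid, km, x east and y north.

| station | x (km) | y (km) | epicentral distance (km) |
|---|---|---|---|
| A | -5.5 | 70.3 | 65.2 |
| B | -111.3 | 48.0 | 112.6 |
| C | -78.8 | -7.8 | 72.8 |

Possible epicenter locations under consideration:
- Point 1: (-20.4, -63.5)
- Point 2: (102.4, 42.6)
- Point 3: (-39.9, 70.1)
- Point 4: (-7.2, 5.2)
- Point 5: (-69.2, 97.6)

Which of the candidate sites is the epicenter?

For each candidate, compare |candidate − station| to the reported distance:
Point 1: residuals A 69.4, B 31.3, C 7.9 → max 69.4 km
Point 2: residuals A 46.2, B 101.2, C 115.3 → max 115.3 km
Point 3: residuals A 30.8, B 37.9, C 14.3 → max 37.9 km
Point 4: residuals A 0.1, B 0.0, C 0.0 → max 0.1 km
Point 5: residuals A 4.1, B 47.5, C 33.0 → max 47.5 km
Only Point 4 has all residuals ≈ 0.

Point 4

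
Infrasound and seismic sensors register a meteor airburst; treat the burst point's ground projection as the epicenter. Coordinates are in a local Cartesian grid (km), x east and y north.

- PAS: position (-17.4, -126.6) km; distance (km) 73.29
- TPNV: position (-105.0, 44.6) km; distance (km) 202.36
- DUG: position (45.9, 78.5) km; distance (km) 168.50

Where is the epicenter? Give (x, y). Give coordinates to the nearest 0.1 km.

Circle about each station: (x + 17.4)² + (y + 126.6)² = 73.29²; (x + 105.0)² + (y − 44.6)² = 202.36²; (x − 45.9)² + (y − 78.5)² = 168.50².
Subtracting pairs of circle equations eliminates x²+y² and gives linear equations (the radical axes):
-175.2 x + 342.4 y = -38894.31
126.6 x + 410.2 y = -31082.09
Solving the 2×2 system: x ≈ 46.1, y ≈ -90.0 km.
Check against PAS (with the unrounded x, y): √((x + 17.4)²+(y + 126.6)²) = 73.30 ≈ 73.29 km. ✓

(46.1, -90.0)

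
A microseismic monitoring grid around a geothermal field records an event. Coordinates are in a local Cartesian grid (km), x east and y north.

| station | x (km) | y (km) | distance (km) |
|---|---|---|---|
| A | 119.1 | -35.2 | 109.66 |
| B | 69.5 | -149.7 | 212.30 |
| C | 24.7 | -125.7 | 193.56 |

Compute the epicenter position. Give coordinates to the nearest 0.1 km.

(69.5, 62.6)

Circle about each station: (x − 119.1)² + (y + 35.2)² = 109.66²; (x − 69.5)² + (y + 149.7)² = 212.30²; (x − 24.7)² + (y + 125.7)² = 193.56².
Subtracting pairs of circle equations eliminates x²+y² and gives linear equations (the radical axes):
-99.2 x − 229.0 y = -21229.48
-188.8 x − 181.0 y = -24453.43
Solving the 2×2 system: x ≈ 69.5, y ≈ 62.6 km.
Check against A (with the unrounded x, y): √((x − 119.1)²+(y + 35.2)²) = 109.65 ≈ 109.66 km. ✓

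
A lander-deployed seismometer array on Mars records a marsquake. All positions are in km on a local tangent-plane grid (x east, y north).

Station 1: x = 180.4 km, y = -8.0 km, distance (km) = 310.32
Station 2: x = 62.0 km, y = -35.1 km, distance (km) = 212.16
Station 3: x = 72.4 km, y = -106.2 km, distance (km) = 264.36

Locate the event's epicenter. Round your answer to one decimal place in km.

-118.0 km east, 77.2 km north

Circle about each station: (x − 180.4)² + (y + 8.0)² = 310.32²; (x − 62.0)² + (y + 35.1)² = 212.16²; (x − 72.4)² + (y + 106.2)² = 264.36².
Subtracting pairs of circle equations eliminates x²+y² and gives linear equations (the radical axes):
-236.8 x − 54.2 y = 23754.49
-216.0 x − 196.4 y = 10324.33
Solving the 2×2 system: x ≈ -118.0, y ≈ 77.2 km.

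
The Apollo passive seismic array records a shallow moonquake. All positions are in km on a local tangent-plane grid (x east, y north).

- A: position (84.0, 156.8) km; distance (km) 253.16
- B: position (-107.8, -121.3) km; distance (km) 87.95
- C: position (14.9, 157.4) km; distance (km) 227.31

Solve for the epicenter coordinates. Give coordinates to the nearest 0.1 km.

x ≈ -42.3 km, y ≈ -62.6 km

Circle about each station: (x − 84.0)² + (y − 156.8)² = 253.16²; (x + 107.8)² + (y + 121.3)² = 87.95²; (x − 14.9)² + (y − 157.4)² = 227.31².
Subtracting pairs of circle equations eliminates x²+y² and gives linear equations (the radical axes):
-383.6 x − 556.2 y = 51047.07
-138.2 x + 1.2 y = 5774.68
Solving the 2×2 system: x ≈ -42.3, y ≈ -62.6 km.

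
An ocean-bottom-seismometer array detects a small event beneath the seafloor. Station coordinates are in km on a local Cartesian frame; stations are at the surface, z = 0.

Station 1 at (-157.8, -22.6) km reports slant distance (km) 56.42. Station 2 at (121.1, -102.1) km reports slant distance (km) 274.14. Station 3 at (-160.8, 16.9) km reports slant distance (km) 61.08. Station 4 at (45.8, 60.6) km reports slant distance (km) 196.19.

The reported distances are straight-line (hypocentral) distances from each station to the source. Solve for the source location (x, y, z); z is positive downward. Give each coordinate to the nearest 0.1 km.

Each station gives a sphere (x−x_i)² + (y−y_i)² + z² = d_i² (stations at z=0).
Subtracting the Station 1 sphere from Station 2 and Station 3: z² cancels, leaving linear equations in x and y:
557.8 x − 159.0 y = -72291.50
-6.0 x + 79.0 y = 183.10
Solving: x ≈ -131.794, y ≈ -7.692 km (keep extra digits for the depth step; rounded: -131.8, -7.7).
Then from the Station 1 sphere: z² = 56.42² − (x + 157.8)² − (y + 22.6)² with x = -131.794, y = -7.692, so z ≈ 47.798 ≈ 47.8 km.

(-131.8, -7.7, 47.8)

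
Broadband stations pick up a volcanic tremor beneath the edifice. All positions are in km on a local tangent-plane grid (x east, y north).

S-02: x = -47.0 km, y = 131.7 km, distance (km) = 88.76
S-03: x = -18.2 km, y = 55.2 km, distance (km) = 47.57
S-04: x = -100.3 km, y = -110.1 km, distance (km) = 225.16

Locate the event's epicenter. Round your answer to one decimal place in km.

23.6 km east, 77.9 km north

Circle about each station: (x + 47.0)² + (y − 131.7)² = 88.76²; (x + 18.2)² + (y − 55.2)² = 47.57²; (x + 100.3)² + (y + 110.1)² = 225.16².
Subtracting pairs of circle equations eliminates x²+y² and gives linear equations (the radical axes):
57.6 x − 153.0 y = -10560.18
-106.6 x − 483.6 y = -40190.48
Solving the 2×2 system: x ≈ 23.6, y ≈ 77.9 km.
Check against S-02 (with the unrounded x, y): √((x + 47.0)²+(y − 131.7)²) = 88.76 ≈ 88.76 km. ✓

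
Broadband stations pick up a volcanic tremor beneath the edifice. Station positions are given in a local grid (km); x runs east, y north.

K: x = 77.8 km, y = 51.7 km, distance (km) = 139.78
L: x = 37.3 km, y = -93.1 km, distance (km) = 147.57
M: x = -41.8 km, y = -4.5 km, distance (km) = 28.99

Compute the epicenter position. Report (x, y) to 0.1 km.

x ≈ -58.2 km, y ≈ 19.4 km

Circle about each station: (x − 77.8)² + (y − 51.7)² = 139.78²; (x − 37.3)² + (y + 93.1)² = 147.57²; (x + 41.8)² + (y + 4.5)² = 28.99².
Subtracting the K equation from the L and M equations removes the quadratic terms:
-81.0 x − 289.6 y = -905.29
-239.2 x − 112.4 y = 11739.79
Solving the 2×2 system: x ≈ -58.2, y ≈ 19.4 km.
Check against K (with the unrounded x, y): √((x − 77.8)²+(y − 51.7)²) = 139.78 ≈ 139.78 km. ✓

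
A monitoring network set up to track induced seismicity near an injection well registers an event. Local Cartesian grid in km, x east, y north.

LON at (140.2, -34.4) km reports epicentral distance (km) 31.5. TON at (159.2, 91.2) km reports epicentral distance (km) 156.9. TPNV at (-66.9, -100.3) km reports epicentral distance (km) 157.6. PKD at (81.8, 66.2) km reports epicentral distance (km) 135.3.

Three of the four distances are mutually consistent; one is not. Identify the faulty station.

TPNV

Solve using three stations at a time. Using LON, TON, PKD (subtract circle equations pairwise → linear system) gives (x, y) ≈ (125.2, -61.9).
Distances from that point to each station vs reported:
  LON: calculated 31.4 vs reported 31.5 → residual 0.1 km
  TON: calculated 156.9 vs reported 156.9 → residual 0.0 km
  TPNV: calculated 195.8 vs reported 157.6 → residual 38.2 km
  PKD: calculated 135.3 vs reported 135.3 → residual 0.0 km
LON, TON, PKD are mutually consistent (residuals ≈ 0); TPNV is off by 38.2 km.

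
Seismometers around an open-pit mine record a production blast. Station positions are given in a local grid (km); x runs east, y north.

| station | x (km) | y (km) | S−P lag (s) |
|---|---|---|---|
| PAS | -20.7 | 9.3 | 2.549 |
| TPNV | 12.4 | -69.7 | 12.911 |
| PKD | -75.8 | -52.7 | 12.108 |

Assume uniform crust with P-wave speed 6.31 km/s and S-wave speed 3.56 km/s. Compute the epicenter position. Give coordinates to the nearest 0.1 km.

Distance from S−P lag: d = Δt · v_P v_S / (v_P − v_S) = Δt · (6.31·3.56)/(6.31−3.56) ≈ 8.1686·Δt.
So d_PAS = 20.82, d_TPNV = 105.46, d_PKD = 98.91 km.
Circle about each station: (x + 20.7)² + (y − 9.3)² = 20.82²; (x − 12.4)² + (y + 69.7)² = 105.46²; (x + 75.8)² + (y + 52.7)² = 98.91².
Subtracting pairs of circle equations eliminates x²+y² and gives linear equations (the radical axes):
66.2 x − 158.0 y = -6191.47
-110.2 x − 124.0 y = -1341.77
Solving the 2×2 system: x ≈ -21.7, y ≈ 30.1 km.

-21.7 km east, 30.1 km north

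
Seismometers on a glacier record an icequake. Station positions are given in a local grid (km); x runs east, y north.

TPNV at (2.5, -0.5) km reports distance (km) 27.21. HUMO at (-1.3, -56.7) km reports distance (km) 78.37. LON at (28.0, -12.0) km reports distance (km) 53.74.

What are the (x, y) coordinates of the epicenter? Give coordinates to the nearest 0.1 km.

Circle about each station: (x − 2.5)² + (y + 0.5)² = 27.21²; (x + 1.3)² + (y + 56.7)² = 78.37²; (x − 28.0)² + (y + 12.0)² = 53.74².
Subtracting the TPNV equation from the HUMO and LON equations removes the quadratic terms:
-7.6 x − 112.4 y = -2191.39
51.0 x − 23.0 y = -1226.10
Solving the 2×2 system: x ≈ -14.8, y ≈ 20.5 km.

(-14.8, 20.5)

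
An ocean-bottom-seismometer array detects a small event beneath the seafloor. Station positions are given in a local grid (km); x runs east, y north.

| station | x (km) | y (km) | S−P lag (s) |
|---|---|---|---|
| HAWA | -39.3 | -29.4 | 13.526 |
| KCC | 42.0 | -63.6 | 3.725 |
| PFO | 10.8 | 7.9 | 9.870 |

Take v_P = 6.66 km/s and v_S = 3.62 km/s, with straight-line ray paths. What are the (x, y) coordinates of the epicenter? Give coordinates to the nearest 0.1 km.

(66.5, -47.1)

Distance from S−P lag: d = Δt · v_P v_S / (v_P − v_S) = Δt · (6.66·3.62)/(6.66−3.62) ≈ 7.9307·Δt.
So d_HAWA = 107.27, d_KCC = 29.54, d_PFO = 78.28 km.
Circle about each station: (x + 39.3)² + (y + 29.4)² = 107.27²; (x − 42.0)² + (y + 63.6)² = 29.54²; (x − 10.8)² + (y − 7.9)² = 78.28².
Subtracting the HAWA equation from the KCC and PFO equations removes the quadratic terms:
162.6 x − 68.4 y = 14034.35
100.2 x + 74.6 y = 3149.29
Solving the 2×2 system: x ≈ 66.5, y ≈ -47.1 km.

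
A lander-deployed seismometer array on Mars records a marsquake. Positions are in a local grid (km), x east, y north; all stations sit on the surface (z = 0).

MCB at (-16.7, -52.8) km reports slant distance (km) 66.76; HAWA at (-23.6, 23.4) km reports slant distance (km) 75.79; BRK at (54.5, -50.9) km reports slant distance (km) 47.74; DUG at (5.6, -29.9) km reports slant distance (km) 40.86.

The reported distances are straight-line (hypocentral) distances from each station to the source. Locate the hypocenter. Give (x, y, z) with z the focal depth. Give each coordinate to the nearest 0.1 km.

x ≈ 33.3 km, y ≈ -18.3 km, depth ≈ 27.7 km

Each station gives a sphere (x−x_i)² + (y−y_i)² + z² = d_i² (stations at z=0).
Subtracting the MCB sphere from HAWA and BRK: z² cancels, leaving linear equations in x and y:
-13.8 x + 152.4 y = -3249.44
142.4 x + 3.8 y = 4672.12
Solving: x ≈ 33.298, y ≈ -18.307 km (keep extra digits for the depth step; rounded: 33.3, -18.3).
Then from the MCB sphere: z² = 66.76² − (x + 16.7)² − (y + 52.8)² with x = 33.298, y = -18.307, so z ≈ 27.701 ≈ 27.7 km.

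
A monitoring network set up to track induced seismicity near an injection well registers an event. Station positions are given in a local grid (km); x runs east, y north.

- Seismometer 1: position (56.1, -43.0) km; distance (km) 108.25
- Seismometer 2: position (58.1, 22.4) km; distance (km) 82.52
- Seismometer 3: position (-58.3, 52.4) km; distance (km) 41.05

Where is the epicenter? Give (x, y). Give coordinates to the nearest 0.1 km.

(-24.1, 29.7)

Circle about each station: (x − 56.1)² + (y + 43.0)² = 108.25²; (x − 58.1)² + (y − 22.4)² = 82.52²; (x + 58.3)² + (y − 52.4)² = 41.05².
Subtracting pairs of circle equations eliminates x²+y² and gives linear equations (the radical axes):
4.0 x + 130.8 y = 3789.67
-228.8 x + 190.8 y = 11181.40
Solving the 2×2 system: x ≈ -24.1, y ≈ 29.7 km.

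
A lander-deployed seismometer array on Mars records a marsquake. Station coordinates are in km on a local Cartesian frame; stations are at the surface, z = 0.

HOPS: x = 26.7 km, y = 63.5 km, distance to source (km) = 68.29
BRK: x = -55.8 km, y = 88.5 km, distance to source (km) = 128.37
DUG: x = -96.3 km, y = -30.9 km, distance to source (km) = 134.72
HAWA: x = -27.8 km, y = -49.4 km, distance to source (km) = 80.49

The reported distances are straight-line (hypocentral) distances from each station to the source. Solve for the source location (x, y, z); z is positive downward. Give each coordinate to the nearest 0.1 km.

Each station gives a sphere (x−x_i)² + (y−y_i)² + z² = d_i² (stations at z=0).
Subtracting the HOPS sphere from BRK and DUG: z² cancels, leaving linear equations in x and y:
-165.0 x + 50.0 y = -5614.58
-246.0 x − 188.8 y = -8002.59
Solving: x ≈ 33.604, y ≈ -1.398 km (keep extra digits for the depth step; rounded: 33.6, -1.4).
Then from the HOPS sphere: z² = 68.29² − (x − 26.7)² − (y − 63.5)² with x = 33.604, y = -1.398, so z ≈ 20.102 ≈ 20.1 km.
Check against HAWA (with the unrounded solution): distance 80.49 ≈ 80.49 km. ✓

x ≈ 33.6 km, y ≈ -1.4 km, depth ≈ 20.1 km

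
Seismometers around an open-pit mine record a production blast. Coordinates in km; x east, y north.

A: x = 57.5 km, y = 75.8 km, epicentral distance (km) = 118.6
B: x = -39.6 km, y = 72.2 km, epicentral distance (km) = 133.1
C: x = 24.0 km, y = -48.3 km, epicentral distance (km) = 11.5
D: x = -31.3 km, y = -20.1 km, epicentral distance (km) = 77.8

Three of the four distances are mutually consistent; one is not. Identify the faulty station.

Solve using three stations at a time. Using A, B, C (subtract circle equations pairwise → linear system) gives (x, y) ≈ (32.0, -40.0).
Distances from that point to each station vs reported:
  A: calculated 118.6 vs reported 118.6 → residual 0.0 km
  B: calculated 133.1 vs reported 133.1 → residual 0.0 km
  C: calculated 11.5 vs reported 11.5 → residual 0.0 km
  D: calculated 66.3 vs reported 77.8 → residual 11.5 km
A, B, C are mutually consistent (residuals ≈ 0); D is off by 11.5 km.

D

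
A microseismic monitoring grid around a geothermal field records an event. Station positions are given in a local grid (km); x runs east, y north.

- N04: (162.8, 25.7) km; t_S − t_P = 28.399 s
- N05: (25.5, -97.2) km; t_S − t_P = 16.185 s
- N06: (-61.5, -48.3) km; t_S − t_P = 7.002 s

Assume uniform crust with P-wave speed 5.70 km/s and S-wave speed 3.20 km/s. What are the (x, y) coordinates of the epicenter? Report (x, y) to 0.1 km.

Distance from S−P lag: d = Δt · v_P v_S / (v_P − v_S) = Δt · (5.70·3.20)/(5.70−3.20) ≈ 7.2960·Δt.
So d_N04 = 207.20, d_N05 = 118.09, d_N06 = 51.09 km.
Circle about each station: (x − 162.8)² + (y − 25.7)² = 207.20²; (x − 25.5)² + (y + 97.2)² = 118.09²; (x + 61.5)² + (y + 48.3)² = 51.09².
Subtracting pairs of circle equations eliminates x²+y² and gives linear equations (the radical axes):
-274.6 x − 245.8 y = 11920.35
-448.6 x − 148.0 y = 19272.46
Solving the 2×2 system: x ≈ -42.7, y ≈ -0.8 km.
Check against N04 (with the unrounded x, y): √((x − 162.8)²+(y − 25.7)²) = 207.20 ≈ 207.20 km. ✓

(-42.7, -0.8)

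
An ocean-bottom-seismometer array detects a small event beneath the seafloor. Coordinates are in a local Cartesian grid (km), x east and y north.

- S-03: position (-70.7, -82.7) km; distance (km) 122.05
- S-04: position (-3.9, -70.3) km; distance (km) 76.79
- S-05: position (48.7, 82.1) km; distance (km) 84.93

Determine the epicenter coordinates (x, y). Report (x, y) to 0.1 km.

x ≈ 15.1 km, y ≈ 4.1 km

Circle about each station: (x + 70.7)² + (y + 82.7)² = 122.05²; (x + 3.9)² + (y + 70.3)² = 76.79²; (x − 48.7)² + (y − 82.1)² = 84.93².
Subtracting pairs of circle equations eliminates x²+y² and gives linear equations (the radical axes):
133.6 x + 24.8 y = 2119.02
238.8 x + 329.6 y = 4957.42
Solving the 2×2 system: x ≈ 15.1, y ≈ 4.1 km.
Check against S-03 (with the unrounded x, y): √((x + 70.7)²+(y + 82.7)²) = 122.05 ≈ 122.05 km. ✓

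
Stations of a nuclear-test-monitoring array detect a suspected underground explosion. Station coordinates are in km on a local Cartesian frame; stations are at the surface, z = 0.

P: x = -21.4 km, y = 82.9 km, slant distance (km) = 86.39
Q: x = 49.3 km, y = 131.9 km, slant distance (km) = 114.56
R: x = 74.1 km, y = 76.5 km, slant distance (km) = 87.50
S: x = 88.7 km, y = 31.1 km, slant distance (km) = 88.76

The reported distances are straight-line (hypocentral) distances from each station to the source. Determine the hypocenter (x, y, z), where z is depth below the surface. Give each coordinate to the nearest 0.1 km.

Each station gives a sphere (x−x_i)² + (y−y_i)² + z² = d_i² (stations at z=0).
Subtracting the P sphere from Q and R: z² cancels, leaving linear equations in x and y:
141.4 x + 98.0 y = 6836.97
191.0 x − 12.8 y = 3819.67
Solving: x ≈ 22.498, y ≈ 37.303 km (keep extra digits for the depth step; rounded: 22.5, 37.3).
Then from the P sphere: z² = 86.39² − (x + 21.4)² − (y − 82.9)² with x = 22.498, y = 37.303, so z ≈ 58.797 ≈ 58.8 km.

x ≈ 22.5 km, y ≈ 37.3 km, depth ≈ 58.8 km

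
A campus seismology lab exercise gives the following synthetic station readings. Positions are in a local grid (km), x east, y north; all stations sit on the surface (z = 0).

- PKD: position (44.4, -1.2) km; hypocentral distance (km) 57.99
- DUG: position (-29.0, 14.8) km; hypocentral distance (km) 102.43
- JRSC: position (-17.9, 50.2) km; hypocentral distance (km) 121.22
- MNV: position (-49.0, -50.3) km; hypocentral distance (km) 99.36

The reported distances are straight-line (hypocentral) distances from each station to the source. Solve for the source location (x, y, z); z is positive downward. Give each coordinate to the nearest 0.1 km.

(44.3, -48.1, 34.1)

Each station gives a sphere (x−x_i)² + (y−y_i)² + z² = d_i² (stations at z=0).
Subtracting the PKD sphere from DUG and JRSC: z² cancels, leaving linear equations in x and y:
-146.8 x + 32.0 y = -8041.82
-124.6 x + 102.8 y = -10463.80
Solving: x ≈ 44.296, y ≈ -48.098 km (keep extra digits for the depth step; rounded: 44.3, -48.1).
Then from the PKD sphere: z² = 57.99² − (x − 44.4)² − (y + 1.2)² with x = 44.296, y = -48.098, so z ≈ 34.109 ≈ 34.1 km.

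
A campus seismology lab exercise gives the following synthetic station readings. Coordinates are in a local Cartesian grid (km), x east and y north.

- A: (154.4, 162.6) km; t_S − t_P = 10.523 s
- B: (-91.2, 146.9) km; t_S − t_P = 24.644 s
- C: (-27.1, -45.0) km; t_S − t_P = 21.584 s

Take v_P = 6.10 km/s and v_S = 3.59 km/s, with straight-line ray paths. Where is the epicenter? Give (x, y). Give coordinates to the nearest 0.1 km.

Distance from S−P lag: d = Δt · v_P v_S / (v_P − v_S) = Δt · (6.10·3.59)/(6.10−3.59) ≈ 8.7247·Δt.
So d_A = 91.81, d_B = 215.01, d_C = 188.31 km.
Circle about each station: (x − 154.4)² + (y − 162.6)² = 91.81²; (x + 91.2)² + (y − 146.9)² = 215.01²; (x + 27.1)² + (y + 45.0)² = 188.31².
Subtracting the A equation from the B and C equations removes the quadratic terms:
-491.2 x − 31.4 y = -58181.29
-363.0 x − 415.2 y = -74550.29
Solving the 2×2 system: x ≈ 113.3, y ≈ 80.5 km.

113.3 km east, 80.5 km north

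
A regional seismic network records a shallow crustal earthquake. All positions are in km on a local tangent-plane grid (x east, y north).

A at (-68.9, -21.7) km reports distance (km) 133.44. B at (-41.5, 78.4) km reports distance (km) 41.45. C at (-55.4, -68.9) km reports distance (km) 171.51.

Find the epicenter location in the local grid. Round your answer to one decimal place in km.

-3.3 km east, 94.5 km north

Circle about each station: (x + 68.9)² + (y + 21.7)² = 133.44²; (x + 41.5)² + (y − 78.4)² = 41.45²; (x + 55.4)² + (y + 68.9)² = 171.51².
Subtracting the A equation from the B and C equations removes the quadratic terms:
54.8 x + 200.2 y = 18738.84
27.0 x − 94.4 y = -9011.18
Solving the 2×2 system: x ≈ -3.3, y ≈ 94.5 km.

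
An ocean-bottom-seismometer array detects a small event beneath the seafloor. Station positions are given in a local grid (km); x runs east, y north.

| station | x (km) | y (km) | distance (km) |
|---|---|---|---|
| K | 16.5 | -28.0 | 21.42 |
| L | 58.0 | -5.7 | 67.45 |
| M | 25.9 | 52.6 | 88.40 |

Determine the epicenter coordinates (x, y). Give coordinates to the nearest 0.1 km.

(-4.8, -30.3)

Circle about each station: (x − 16.5)² + (y + 28.0)² = 21.42²; (x − 58.0)² + (y + 5.7)² = 67.45²; (x − 25.9)² + (y − 52.6)² = 88.40².
Subtracting the K equation from the L and M equations removes the quadratic terms:
83.0 x + 44.6 y = -1750.45
18.8 x + 161.2 y = -4974.42
Solving the 2×2 system: x ≈ -4.8, y ≈ -30.3 km.
Check against K (with the unrounded x, y): √((x − 16.5)²+(y + 28.0)²) = 21.43 ≈ 21.42 km. ✓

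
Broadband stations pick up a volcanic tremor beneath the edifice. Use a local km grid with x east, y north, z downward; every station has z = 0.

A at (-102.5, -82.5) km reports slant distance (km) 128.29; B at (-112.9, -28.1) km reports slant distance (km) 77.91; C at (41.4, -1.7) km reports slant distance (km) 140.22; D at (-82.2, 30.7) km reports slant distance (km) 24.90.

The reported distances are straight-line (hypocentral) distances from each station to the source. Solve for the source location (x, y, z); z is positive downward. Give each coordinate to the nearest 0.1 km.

Each station gives a sphere (x−x_i)² + (y−y_i)² + z² = d_i² (stations at z=0).
Subtracting the A sphere from B and C: z² cancels, leaving linear equations in x and y:
-20.8 x + 108.8 y = 6611.88
287.8 x + 161.6 y = -18798.97
Solving: x ≈ -89.803, y ≈ 43.603 km (keep extra digits for the depth step; rounded: -89.8, 43.6).
Then from the A sphere: z² = 128.29² − (x + 102.5)² − (y + 82.5)² with x = -89.803, y = 43.603, so z ≈ 19.878 ≈ 19.9 km.

x ≈ -89.8 km, y ≈ 43.6 km, depth ≈ 19.9 km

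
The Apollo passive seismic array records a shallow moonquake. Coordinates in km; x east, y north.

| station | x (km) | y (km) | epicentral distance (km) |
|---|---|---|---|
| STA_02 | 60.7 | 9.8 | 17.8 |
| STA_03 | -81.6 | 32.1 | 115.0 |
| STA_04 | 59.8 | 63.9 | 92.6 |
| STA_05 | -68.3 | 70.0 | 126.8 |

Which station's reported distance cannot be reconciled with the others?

Solve using three stations at a time. Using STA_03, STA_04, STA_05 (subtract circle equations pairwise → linear system) gives (x, y) ≈ (20.9, -20.2).
Distances from that point to each station vs reported:
  STA_02: calculated 49.9 vs reported 17.8 → residual 32.1 km
  STA_03: calculated 115.1 vs reported 115.0 → residual 0.1 km
  STA_04: calculated 92.7 vs reported 92.6 → residual 0.1 km
  STA_05: calculated 126.9 vs reported 126.8 → residual 0.1 km
STA_03, STA_04, STA_05 are mutually consistent (residuals ≈ 0); STA_02 is off by 32.1 km.

STA_02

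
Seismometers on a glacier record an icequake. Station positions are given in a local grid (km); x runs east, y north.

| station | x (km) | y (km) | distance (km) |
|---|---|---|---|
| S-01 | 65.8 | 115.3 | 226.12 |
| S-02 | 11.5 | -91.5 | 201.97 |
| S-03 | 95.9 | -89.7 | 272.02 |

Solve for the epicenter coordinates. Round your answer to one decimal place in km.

-145.7 km east, 35.3 km north

Circle about each station: (x − 65.8)² + (y − 115.3)² = 226.12²; (x − 11.5)² + (y + 91.5)² = 201.97²; (x − 95.9)² + (y + 89.7)² = 272.02².
Subtracting pairs of circle equations eliminates x²+y² and gives linear equations (the radical axes):
-108.6 x − 413.6 y = 1219.14
60.2 x − 410.0 y = -23245.46
Solving the 2×2 system: x ≈ -145.7, y ≈ 35.3 km.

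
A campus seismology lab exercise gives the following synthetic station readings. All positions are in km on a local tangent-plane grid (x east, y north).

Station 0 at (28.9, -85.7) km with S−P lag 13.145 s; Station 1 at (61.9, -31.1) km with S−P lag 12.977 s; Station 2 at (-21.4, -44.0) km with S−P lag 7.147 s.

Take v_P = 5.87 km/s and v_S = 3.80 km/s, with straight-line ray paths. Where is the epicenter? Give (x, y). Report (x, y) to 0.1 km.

x ≈ -69.8 km, y ≈ 15.9 km

Distance from S−P lag: d = Δt · v_P v_S / (v_P − v_S) = Δt · (5.87·3.80)/(5.87−3.80) ≈ 10.7758·Δt.
So d_Station 0 = 141.65, d_Station 1 = 139.84, d_Station 2 = 77.01 km.
Circle about each station: (x − 28.9)² + (y + 85.7)² = 141.65²; (x − 61.9)² + (y + 31.1)² = 139.84²; (x + 21.4)² + (y + 44.0)² = 77.01².
Subtracting pairs of circle equations eliminates x²+y² and gives linear equations (the radical axes):
66.0 x + 109.2 y = -2871.38
-100.6 x + 83.4 y = 8348.44
Solving the 2×2 system: x ≈ -69.8, y ≈ 15.9 km.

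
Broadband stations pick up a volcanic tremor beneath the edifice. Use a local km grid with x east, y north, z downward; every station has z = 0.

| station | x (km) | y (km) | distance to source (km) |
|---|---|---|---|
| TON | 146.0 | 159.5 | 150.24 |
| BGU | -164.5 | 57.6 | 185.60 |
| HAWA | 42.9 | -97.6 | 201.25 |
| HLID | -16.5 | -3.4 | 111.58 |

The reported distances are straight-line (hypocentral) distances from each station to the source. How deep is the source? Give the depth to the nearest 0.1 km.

34.7 km

Each station gives a sphere (x−x_i)² + (y−y_i)² + z² = d_i² (stations at z=0).
Subtracting the TON sphere from BGU and HAWA: z² cancels, leaving linear equations in x and y:
-621.0 x − 203.8 y = -28253.54
-206.2 x − 514.2 y = -53319.58
Solving: x ≈ 13.204, y ≈ 98.399 km (keep extra digits for the depth step; rounded: 13.2, 98.4).
Then from the TON sphere: z² = 150.24² − (x − 146.0)² − (y − 159.5)² with x = 13.204, y = 98.399, so z ≈ 34.698 ≈ 34.7 km.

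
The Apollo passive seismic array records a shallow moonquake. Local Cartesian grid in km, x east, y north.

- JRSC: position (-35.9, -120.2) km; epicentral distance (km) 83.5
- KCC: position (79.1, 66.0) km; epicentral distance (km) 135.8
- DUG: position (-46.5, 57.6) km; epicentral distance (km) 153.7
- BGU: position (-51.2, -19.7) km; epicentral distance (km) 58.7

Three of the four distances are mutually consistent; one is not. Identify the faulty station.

Solve using three stations at a time. Using JRSC, KCC, BGU (subtract circle equations pairwise → linear system) gives (x, y) ≈ (1.6, -45.5).
Distances from that point to each station vs reported:
  JRSC: calculated 83.5 vs reported 83.5 → residual 0.0 km
  KCC: calculated 135.8 vs reported 135.8 → residual 0.0 km
  DUG: calculated 113.8 vs reported 153.7 → residual 39.9 km
  BGU: calculated 58.8 vs reported 58.7 → residual 0.1 km
JRSC, KCC, BGU are mutually consistent (residuals ≈ 0); DUG is off by 39.9 km.

DUG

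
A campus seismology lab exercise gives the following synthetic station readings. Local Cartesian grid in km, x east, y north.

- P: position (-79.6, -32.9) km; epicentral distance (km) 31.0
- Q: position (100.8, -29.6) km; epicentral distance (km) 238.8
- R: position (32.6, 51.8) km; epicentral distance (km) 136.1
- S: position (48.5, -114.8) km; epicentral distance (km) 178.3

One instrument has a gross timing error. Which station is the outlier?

Solve using three stations at a time. Using P, R, S (subtract circle equations pairwise → linear system) gives (x, y) ≈ (-91.4, -4.3).
Distances from that point to each station vs reported:
  P: calculated 31.0 vs reported 31.0 → residual 0.0 km
  Q: calculated 193.9 vs reported 238.8 → residual 44.9 km
  R: calculated 136.1 vs reported 136.1 → residual 0.0 km
  S: calculated 178.3 vs reported 178.3 → residual 0.0 km
P, R, S are mutually consistent (residuals ≈ 0); Q is off by 44.9 km.

Q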